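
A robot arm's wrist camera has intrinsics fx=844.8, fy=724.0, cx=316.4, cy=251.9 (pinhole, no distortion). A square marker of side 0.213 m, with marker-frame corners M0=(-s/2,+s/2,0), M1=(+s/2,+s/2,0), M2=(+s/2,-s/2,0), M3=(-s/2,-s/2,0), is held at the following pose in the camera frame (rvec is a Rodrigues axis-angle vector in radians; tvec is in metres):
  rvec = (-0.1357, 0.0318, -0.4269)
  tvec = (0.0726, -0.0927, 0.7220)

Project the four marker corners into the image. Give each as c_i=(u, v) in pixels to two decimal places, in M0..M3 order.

c0=(339.59, 300.47) c1=(571.16, 210.04) c2=(460.69, 22.96) c3=(238.41, 109.92)

Intrinsics K: fx=844.8, fy=724.0, cx=316.4, cy=251.9
Marker side s = 0.213 m; corners in marker frame (Z=0):
  M0 = (-0.1065, +0.1065, 0)
  M1 = (+0.1065, +0.1065, 0)
  M2 = (+0.1065, -0.1065, 0)
  M3 = (-0.1065, -0.1065, 0)
rvec = (-0.1357, 0.0318, -0.4269), |rvec| = θ = 0.44908 rad = 25.730°
Rodrigues: sinθ=0.43413, 1−cosθ=0.09915; R = I + sinθ·[k]× + (1−cosθ)·[k]×²:
    [+0.90990 +0.41057 +0.05922]
    [-0.41482 +0.90135 +0.12451]
    [-0.00226 -0.13786 +0.99045]
t = (0.0726, -0.0927, 0.7220) m
M0: Pc = R·M0+t = (+0.01942, +0.04747, +0.70756); u = 844.8·(+0.01942)/0.70756 + 316.4 = 339.5886, v = 724.0·(+0.04747)/0.70756 + 251.9 = 300.4744
M1: Pc = R·M1+t = (+0.21323, -0.04088, +0.70708); u = 844.8·(+0.21323)/0.70708 + 316.4 = 571.1632, v = 724.0·(-0.04088)/0.70708 + 251.9 = 210.0368
M2: Pc = R·M2+t = (+0.12578, -0.23287, +0.73644); u = 844.8·(+0.12578)/0.73644 + 316.4 = 460.6853, v = 724.0·(-0.23287)/0.73644 + 251.9 = 22.9628
M3: Pc = R·M3+t = (-0.06803, -0.14452, +0.73692); u = 844.8·(-0.06803)/0.73692 + 316.4 = 238.4104, v = 724.0·(-0.14452)/0.73692 + 251.9 = 109.9189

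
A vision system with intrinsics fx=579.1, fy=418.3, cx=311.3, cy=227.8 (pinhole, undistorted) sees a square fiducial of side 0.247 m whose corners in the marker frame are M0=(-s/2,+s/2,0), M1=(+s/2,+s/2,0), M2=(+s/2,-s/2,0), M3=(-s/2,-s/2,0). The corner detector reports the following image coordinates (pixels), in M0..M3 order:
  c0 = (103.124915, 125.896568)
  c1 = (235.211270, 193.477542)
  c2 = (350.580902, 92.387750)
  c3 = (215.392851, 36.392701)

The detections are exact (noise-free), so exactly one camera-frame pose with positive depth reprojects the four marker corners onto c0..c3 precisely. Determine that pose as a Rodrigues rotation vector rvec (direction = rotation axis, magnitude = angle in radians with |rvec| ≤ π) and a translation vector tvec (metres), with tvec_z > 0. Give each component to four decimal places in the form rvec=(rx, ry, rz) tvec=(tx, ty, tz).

Intrinsics K: fx=579.1, fy=418.3, cx=311.3, cy=227.8
Marker side s = 0.247 m; corners in marker frame (Z=0):
  M0 = (-0.1235, +0.1235, 0)
  M1 = (+0.1235, +0.1235, 0)
  M2 = (+0.1235, -0.1235, 0)
  M3 = (-0.1235, -0.1235, 0)
Detected image corners:
  c0 = (103.124915, 125.896568) px
  c1 = (235.211270, 193.477542) px
  c2 = (350.580902, 92.387750) px
  c3 = (215.392851, 36.392701) px
Planar DLT: solve 8×8 A·h = b for H (H[2,2]=1):
  H  [+460.63998 -507.90085 +224.60952]
  H  [+209.62145 +361.30832 +109.44594]
  H  [-0.35635 -0.20954 +1.00000]
B = K⁻¹H; ‖b₁‖=1.258752, ‖b₂‖=1.258752; λ = 2/(‖b₁‖+‖b₂‖) = 0.794438, sign → tz>0 ⇒ λ=+0.794438
r₁ = λ·B[:,0] = (+0.78411,+0.55229,-0.28310); r₂ = λ·B[:,1] = (-0.60728,+0.77685,-0.16647)
r₃ = r₁×r₂ = (+0.12799,+0.30245,+0.94453); SVD([r₁ r₂ r₃]) → R = UVᵀ:
  R  [+0.78411 -0.60728 +0.12799]
  R  [+0.55229 +0.77685 +0.30245]
  R  [-0.28310 -0.16647 +0.94453]
t = (-0.11893, -0.22478, +0.79444) m
tr R = 2.505499; θ = arccos((tr R − 1)/2) = 0.718567 rad = 41.171°
axis k = ((R−Rᵀ)₃₂, (R−Rᵀ)₁₃, (R−Rᵀ)₂₁) / (2 sinθ) = (-0.356154, +0.312235, +0.880718)
rvec = θ·k = (-0.255920, +0.224362, +0.632855)

rvec=(-0.2559, 0.2244, 0.6329) tvec=(-0.1189, -0.2248, 0.7944)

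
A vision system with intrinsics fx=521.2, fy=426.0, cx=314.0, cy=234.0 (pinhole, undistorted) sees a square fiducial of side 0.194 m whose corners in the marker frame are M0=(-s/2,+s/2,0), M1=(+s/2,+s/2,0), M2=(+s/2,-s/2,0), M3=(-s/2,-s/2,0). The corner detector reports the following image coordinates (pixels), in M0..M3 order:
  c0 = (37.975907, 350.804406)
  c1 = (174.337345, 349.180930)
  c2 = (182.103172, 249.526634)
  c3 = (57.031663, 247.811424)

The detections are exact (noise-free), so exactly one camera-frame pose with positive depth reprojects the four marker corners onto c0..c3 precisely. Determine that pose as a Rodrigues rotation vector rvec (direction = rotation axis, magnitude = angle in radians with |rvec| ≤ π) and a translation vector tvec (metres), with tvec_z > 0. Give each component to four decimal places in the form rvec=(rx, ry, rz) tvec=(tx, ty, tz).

rvec=(-0.3545, -0.1404, -0.0024) tvec=(-0.3099, 0.1200, 0.8085)

Intrinsics K: fx=521.2, fy=426.0, cx=314.0, cy=234.0
Marker side s = 0.194 m; corners in marker frame (Z=0):
  M0 = (-0.0970, +0.0970, 0)
  M1 = (+0.0970, +0.0970, 0)
  M2 = (+0.0970, -0.0970, 0)
  M3 = (-0.0970, -0.0970, 0)
Detected image corners:
  c0 = (37.975907, 350.804406) px
  c1 = (174.337345, 349.180930) px
  c2 = (182.103172, 249.526634) px
  c3 = (57.031663, 247.811424) px
Planar DLT: solve 8×8 A·h = b for H (H[2,2]=1):
  H  [+691.78027 -116.92556 +114.21827]
  H  [+51.49248 +394.10351 +297.22914]
  H  [+0.17004 -0.42776 +1.00000]
B = K⁻¹H; ‖b₁‖=1.236893, ‖b₂‖=1.236893; λ = 2/(‖b₁‖+‖b₂‖) = 0.808478, sign → tz>0 ⇒ λ=+0.808478
r₁ = λ·B[:,0] = (+0.99026,+0.02221,+0.13748); r₂ = λ·B[:,1] = (+0.02698,+0.93791,-0.34583)
r₃ = r₁×r₂ = (-0.13662,+0.34617,+0.92817); SVD([r₁ r₂ r₃]) → R = UVᵀ:
  R  [+0.99026 +0.02698 -0.13662]
  R  [+0.02221 +0.93791 +0.34617]
  R  [+0.13748 -0.34583 +0.92817]
t = (-0.30990, +0.12000, +0.80848) m
tr R = 2.856334; θ = arccos((tr R − 1)/2) = 0.381339 rad = 21.849°
axis k = ((R−Rᵀ)₃₂, (R−Rᵀ)₁₃, (R−Rᵀ)₂₁) / (2 sinθ) = (-0.929706, -0.368247, -0.006404)
rvec = θ·k = (-0.354533, -0.140427, -0.002442)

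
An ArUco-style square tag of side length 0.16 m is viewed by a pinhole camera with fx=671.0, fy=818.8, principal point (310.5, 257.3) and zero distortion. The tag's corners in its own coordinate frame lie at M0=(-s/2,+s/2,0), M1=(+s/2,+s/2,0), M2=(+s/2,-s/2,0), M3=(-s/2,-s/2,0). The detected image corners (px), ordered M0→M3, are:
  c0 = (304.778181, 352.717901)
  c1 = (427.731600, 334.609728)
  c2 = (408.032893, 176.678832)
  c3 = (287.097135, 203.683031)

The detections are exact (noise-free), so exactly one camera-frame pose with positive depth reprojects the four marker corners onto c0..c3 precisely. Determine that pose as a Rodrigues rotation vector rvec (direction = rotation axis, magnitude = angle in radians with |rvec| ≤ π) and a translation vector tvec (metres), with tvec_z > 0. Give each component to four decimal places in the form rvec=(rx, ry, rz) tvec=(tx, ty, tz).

Intrinsics K: fx=671.0, fy=818.8, cx=310.5, cy=257.3
Marker side s = 0.16 m; corners in marker frame (Z=0):
  M0 = (-0.0800, +0.0800, 0)
  M1 = (+0.0800, +0.0800, 0)
  M2 = (+0.0800, -0.0800, 0)
  M3 = (-0.0800, -0.0800, 0)
Detected image corners:
  c0 = (304.778181, 352.717901) px
  c1 = (427.731600, 334.609728) px
  c2 = (408.032893, 176.678832) px
  c3 = (287.097135, 203.683031) px
Planar DLT: solve 8×8 A·h = b for H (H[2,2]=1):
  H  [+630.38055 +99.90983 +355.07436]
  H  [-239.61187 +945.94588 +266.96790]
  H  [-0.36914 -0.04683 +1.00000]
B = K⁻¹H; ‖b₁‖=1.183296, ‖b₂‖=1.183296; λ = 2/(‖b₁‖+‖b₂‖) = 0.845097, sign → tz>0 ⇒ λ=+0.845097
r₁ = λ·B[:,0] = (+0.93830,-0.14928,-0.31196); r₂ = λ·B[:,1] = (+0.14415,+0.98876,-0.03958)
r₃ = r₁×r₂ = (+0.31436,-0.00783,+0.94927); SVD([r₁ r₂ r₃]) → R = UVᵀ:
  R  [+0.93830 +0.14415 +0.31436]
  R  [-0.14928 +0.98876 -0.00783]
  R  [-0.31196 -0.03958 +0.94927]
t = (+0.05614, +0.00998, +0.84510) m
tr R = 2.876330; θ = arccos((tr R − 1)/2) = 0.353505 rad = 20.254°
axis k = ((R−Rᵀ)₃₂, (R−Rᵀ)₁₃, (R−Rᵀ)₂₁) / (2 sinθ) = (-0.045855, +0.904597, -0.423795)
rvec = θ·k = (-0.016210, +0.319779, -0.149813)

rvec=(-0.0162, 0.3198, -0.1498) tvec=(0.0561, 0.0100, 0.8451)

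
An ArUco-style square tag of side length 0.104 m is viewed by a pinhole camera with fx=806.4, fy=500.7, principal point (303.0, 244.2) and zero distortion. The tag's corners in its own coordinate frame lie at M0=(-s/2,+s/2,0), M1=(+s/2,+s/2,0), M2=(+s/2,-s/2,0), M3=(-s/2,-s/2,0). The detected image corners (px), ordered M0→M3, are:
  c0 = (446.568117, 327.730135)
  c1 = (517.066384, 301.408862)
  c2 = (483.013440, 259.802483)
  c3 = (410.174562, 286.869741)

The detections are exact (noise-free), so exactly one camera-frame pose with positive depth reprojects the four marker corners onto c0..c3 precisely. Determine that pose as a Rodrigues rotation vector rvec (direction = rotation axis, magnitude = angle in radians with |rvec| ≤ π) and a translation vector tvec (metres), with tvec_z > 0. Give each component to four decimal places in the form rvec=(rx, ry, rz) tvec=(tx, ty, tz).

Intrinsics K: fx=806.4, fy=500.7, cx=303.0, cy=244.2
Marker side s = 0.104 m; corners in marker frame (Z=0):
  M0 = (-0.0520, +0.0520, 0)
  M1 = (+0.0520, +0.0520, 0)
  M2 = (+0.0520, -0.0520, 0)
  M3 = (-0.0520, -0.0520, 0)
Detected image corners:
  c0 = (446.568117, 327.730135) px
  c1 = (517.066384, 301.408862) px
  c2 = (483.013440, 259.802483) px
  c3 = (410.174562, 286.869741) px
Planar DLT: solve 8×8 A·h = b for H (H[2,2]=1):
  H  [+699.27585 +479.36715 +464.52467]
  H  [-250.07629 +485.57255 +294.26229]
  H  [+0.02226 +0.30309 +1.00000]
B = K⁻¹H; ‖b₁‖=0.999219, ‖b₂‖=0.999219; λ = 2/(‖b₁‖+‖b₂‖) = 1.000782, sign → tz>0 ⇒ λ=+1.000782
r₁ = λ·B[:,0] = (+0.85947,-0.51071,+0.02228); r₂ = λ·B[:,1] = (+0.48095,+0.82261,+0.30332)
r₃ = r₁×r₂ = (-0.17323,-0.24998,+0.95263); SVD([r₁ r₂ r₃]) → R = UVᵀ:
  R  [+0.85947 +0.48095 -0.17323]
  R  [-0.51071 +0.82261 -0.24998]
  R  [+0.02228 +0.30332 +0.95263]
t = (+0.20046, +0.10006, +1.00078) m
tr R = 2.634701; θ = arccos((tr R − 1)/2) = 0.613999 rad = 35.180°
axis k = ((R−Rᵀ)₃₂, (R−Rᵀ)₁₃, (R−Rᵀ)₂₁) / (2 sinθ) = (+0.480186, -0.169672, -0.860600)
rvec = θ·k = (+0.294833, -0.104178, -0.528408)

rvec=(0.2948, -0.1042, -0.5284) tvec=(0.2005, 0.1001, 1.0008)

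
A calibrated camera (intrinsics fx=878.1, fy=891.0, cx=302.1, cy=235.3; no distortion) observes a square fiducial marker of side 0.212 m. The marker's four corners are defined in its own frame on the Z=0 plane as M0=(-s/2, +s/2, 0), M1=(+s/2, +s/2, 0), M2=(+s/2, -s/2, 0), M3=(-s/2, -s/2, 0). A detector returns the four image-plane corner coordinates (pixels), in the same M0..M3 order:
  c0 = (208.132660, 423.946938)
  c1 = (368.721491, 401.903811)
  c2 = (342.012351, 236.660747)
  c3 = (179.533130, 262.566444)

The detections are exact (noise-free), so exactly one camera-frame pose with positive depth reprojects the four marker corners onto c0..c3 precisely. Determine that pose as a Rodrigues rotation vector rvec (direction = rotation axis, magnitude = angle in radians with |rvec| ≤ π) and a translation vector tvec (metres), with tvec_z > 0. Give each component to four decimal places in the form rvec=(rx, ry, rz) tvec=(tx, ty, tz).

rvec=(0.0910, 0.1072, -0.1613) tvec=(-0.0363, 0.1223, 1.1268)

Intrinsics K: fx=878.1, fy=891.0, cx=302.1, cy=235.3
Marker side s = 0.212 m; corners in marker frame (Z=0):
  M0 = (-0.1060, +0.1060, 0)
  M1 = (+0.1060, +0.1060, 0)
  M2 = (+0.1060, -0.1060, 0)
  M3 = (-0.1060, -0.1060, 0)
Detected image corners:
  c0 = (208.132660, 423.946938) px
  c1 = (368.721491, 401.903811) px
  c2 = (342.012351, 236.660747) px
  c3 = (179.533130, 262.566444) px
Planar DLT: solve 8×8 A·h = b for H (H[2,2]=1):
  H  [+734.20508 +150.39554 +273.84210]
  H  [-146.44978 +794.25138 +332.02507]
  H  [-0.10092 +0.07248 +1.00000]
B = K⁻¹H; ‖b₁‖=0.887430, ‖b₂‖=0.887430; λ = 2/(‖b₁‖+‖b₂‖) = 1.126850, sign → tz>0 ⇒ λ=+1.126850
r₁ = λ·B[:,0] = (+0.98132,-0.15518,-0.11373); r₂ = λ·B[:,1] = (+0.16490,+0.98292,+0.08167)
r₃ = r₁×r₂ = (+0.09911,-0.09890,+0.99015); SVD([r₁ r₂ r₃]) → R = UVᵀ:
  R  [+0.98132 +0.16490 +0.09911]
  R  [-0.15518 +0.98292 -0.09890]
  R  [-0.11373 +0.08167 +0.99015]
t = (-0.03626, +0.12233, +1.12685) m
tr R = 2.954390; θ = arccos((tr R − 1)/2) = 0.213973 rad = 12.260°
axis k = ((R−Rᵀ)₃₂, (R−Rᵀ)₁₃, (R−Rᵀ)₂₁) / (2 sinθ) = (+0.425195, +0.501157, -0.753691)
rvec = θ·k = (+0.090980, +0.107234, -0.161269)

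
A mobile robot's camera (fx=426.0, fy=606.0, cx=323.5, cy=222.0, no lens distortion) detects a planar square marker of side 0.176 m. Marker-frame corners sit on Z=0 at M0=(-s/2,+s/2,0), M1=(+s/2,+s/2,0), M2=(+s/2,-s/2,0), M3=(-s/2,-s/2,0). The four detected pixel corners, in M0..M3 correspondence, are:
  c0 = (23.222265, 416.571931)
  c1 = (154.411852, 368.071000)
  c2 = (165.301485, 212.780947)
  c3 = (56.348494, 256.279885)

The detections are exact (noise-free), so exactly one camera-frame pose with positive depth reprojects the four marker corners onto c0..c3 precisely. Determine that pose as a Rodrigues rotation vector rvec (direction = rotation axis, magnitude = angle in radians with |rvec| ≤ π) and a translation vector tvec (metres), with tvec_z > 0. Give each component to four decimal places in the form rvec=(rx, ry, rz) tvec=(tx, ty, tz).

Intrinsics K: fx=426.0, fy=606.0, cx=323.5, cy=222.0
Marker side s = 0.176 m; corners in marker frame (Z=0):
  M0 = (-0.0880, +0.0880, 0)
  M1 = (+0.0880, +0.0880, 0)
  M2 = (+0.0880, -0.0880, 0)
  M3 = (-0.0880, -0.0880, 0)
Detected image corners:
  c0 = (23.222265, 416.571931) px
  c1 = (154.411852, 368.071000) px
  c2 = (165.301485, 212.780947) px
  c3 = (56.348494, 256.279885) px
Planar DLT: solve 8×8 A·h = b for H (H[2,2]=1):
  H  [+662.88234 -233.27274 +100.15688]
  H  [-301.94983 +559.22085 +306.22095]
  H  [-0.13379 -1.07677 +1.00000]
B = K⁻¹H; ‖b₁‖=1.722663, ‖b₂‖=1.722663; λ = 2/(‖b₁‖+‖b₂‖) = 0.580497, sign → tz>0 ⇒ λ=+0.580497
r₁ = λ·B[:,0] = (+0.96227,-0.26079,-0.07766); r₂ = λ·B[:,1] = (+0.15679,+0.76467,-0.62506)
r₃ = r₁×r₂ = (+0.22240,+0.58930,+0.77670); SVD([r₁ r₂ r₃]) → R = UVᵀ:
  R  [+0.96227 +0.15679 +0.22240]
  R  [-0.26079 +0.76467 +0.58930]
  R  [-0.07766 -0.62506 +0.77670]
t = (-0.30434, +0.08068, +0.58050) m
tr R = 2.503639; θ = arccos((tr R − 1)/2) = 0.719979 rad = 41.252°
axis k = ((R−Rᵀ)₃₂, (R−Rᵀ)₁₃, (R−Rᵀ)₂₁) / (2 sinθ) = (-0.920847, +0.227537, -0.316652)
rvec = θ·k = (-0.662991, +0.163822, -0.227983)

rvec=(-0.6630, 0.1638, -0.2280) tvec=(-0.3043, 0.0807, 0.5805)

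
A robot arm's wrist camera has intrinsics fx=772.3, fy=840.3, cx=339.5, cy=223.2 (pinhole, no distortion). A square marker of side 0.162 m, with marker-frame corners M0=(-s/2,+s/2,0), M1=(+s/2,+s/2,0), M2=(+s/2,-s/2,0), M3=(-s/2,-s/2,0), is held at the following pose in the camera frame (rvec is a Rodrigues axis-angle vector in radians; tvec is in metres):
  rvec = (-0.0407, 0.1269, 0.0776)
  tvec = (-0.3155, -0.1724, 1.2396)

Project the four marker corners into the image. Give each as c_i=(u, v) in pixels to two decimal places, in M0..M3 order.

c0=(90.50, 157.33) c1=(187.18, 164.51) c2=(196.01, 54.72) c3=(99.62, 49.39)

Intrinsics K: fx=772.3, fy=840.3, cx=339.5, cy=223.2
Marker side s = 0.162 m; corners in marker frame (Z=0):
  M0 = (-0.0810, +0.0810, 0)
  M1 = (+0.0810, +0.0810, 0)
  M2 = (+0.0810, -0.0810, 0)
  M3 = (-0.0810, -0.0810, 0)
rvec = (-0.0407, 0.1269, 0.0776), |rvec| = θ = 0.15421 rad = 8.836°
Rodrigues: sinθ=0.15360, 1−cosθ=0.01187; R = I + sinθ·[k]× + (1−cosθ)·[k]×²:
    [+0.98896 -0.07987 +0.12482]
    [+0.07472 +0.99617 +0.04545]
    [-0.12797 -0.03562 +0.99114]
t = (-0.3155, -0.1724, 1.2396) m
M0: Pc = R·M0+t = (-0.40208, -0.09776, +1.24708); u = 772.3·(-0.40208)/1.24708 + 339.5 = 90.5003, v = 840.3·(-0.09776)/1.24708 + 223.2 = 157.3264
M1: Pc = R·M1+t = (-0.24186, -0.08566, +1.22635); u = 772.3·(-0.24186)/1.22635 + 339.5 = 187.1849, v = 840.3·(-0.08566)/1.22635 + 223.2 = 164.5064
M2: Pc = R·M2+t = (-0.22892, -0.24704, +1.23212); u = 772.3·(-0.22892)/1.23212 + 339.5 = 196.0086, v = 840.3·(-0.24704)/1.23212 + 223.2 = 54.7214
M3: Pc = R·M3+t = (-0.38914, -0.25914, +1.25285); u = 772.3·(-0.38914)/1.25285 + 339.5 = 99.6233, v = 840.3·(-0.25914)/1.25285 + 223.2 = 49.3911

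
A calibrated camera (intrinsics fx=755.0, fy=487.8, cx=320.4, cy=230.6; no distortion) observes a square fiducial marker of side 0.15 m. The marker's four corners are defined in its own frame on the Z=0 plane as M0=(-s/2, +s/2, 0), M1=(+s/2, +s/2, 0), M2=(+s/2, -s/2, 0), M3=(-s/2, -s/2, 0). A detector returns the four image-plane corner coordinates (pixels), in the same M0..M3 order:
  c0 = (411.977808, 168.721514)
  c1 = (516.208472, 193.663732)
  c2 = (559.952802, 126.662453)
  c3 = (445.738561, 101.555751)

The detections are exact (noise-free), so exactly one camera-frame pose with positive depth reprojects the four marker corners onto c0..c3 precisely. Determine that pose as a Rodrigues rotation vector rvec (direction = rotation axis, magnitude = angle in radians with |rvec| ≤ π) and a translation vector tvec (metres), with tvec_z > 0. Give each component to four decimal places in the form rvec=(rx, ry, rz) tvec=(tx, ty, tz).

Intrinsics K: fx=755.0, fy=487.8, cx=320.4, cy=230.6
Marker side s = 0.15 m; corners in marker frame (Z=0):
  M0 = (-0.0750, +0.0750, 0)
  M1 = (+0.0750, +0.0750, 0)
  M2 = (+0.0750, -0.0750, 0)
  M3 = (-0.0750, -0.0750, 0)
Detected image corners:
  c0 = (411.977808, 168.721514) px
  c1 = (516.208472, 193.663732) px
  c2 = (559.952802, 126.662453) px
  c3 = (445.738561, 101.555751) px
Planar DLT: solve 8×8 A·h = b for H (H[2,2]=1):
  H  [+636.71775 +4.76849 +481.91682]
  H  [+139.29831 +527.44521 +148.84269]
  H  [-0.18631 +0.54327 +1.00000]
B = K⁻¹H; ‖b₁‖=1.012492, ‖b₂‖=1.012492; λ = 2/(‖b₁‖+‖b₂‖) = 0.987662, sign → tz>0 ⇒ λ=+0.987662
r₁ = λ·B[:,0] = (+0.91102,+0.36903,-0.18401); r₂ = λ·B[:,1] = (-0.22146,+0.81428,+0.53657)
r₃ = r₁×r₂ = (+0.34785,-0.44807,+0.82355); SVD([r₁ r₂ r₃]) → R = UVᵀ:
  R  [+0.91102 -0.22146 +0.34785]
  R  [+0.36903 +0.81428 -0.44807]
  R  [-0.18401 +0.53657 +0.82355]
t = (+0.21129, -0.16554, +0.98766) m
tr R = 2.548850; θ = arccos((tr R − 1)/2) = 0.684991 rad = 39.247°
axis k = ((R−Rᵀ)₃₂, (R−Rᵀ)₁₃, (R−Rᵀ)₂₁) / (2 sinθ) = (+0.778163, +0.420332, +0.466672)
rvec = θ·k = (+0.533035, +0.287924, +0.319666)

rvec=(0.5330, 0.2879, 0.3197) tvec=(0.2113, -0.1655, 0.9877)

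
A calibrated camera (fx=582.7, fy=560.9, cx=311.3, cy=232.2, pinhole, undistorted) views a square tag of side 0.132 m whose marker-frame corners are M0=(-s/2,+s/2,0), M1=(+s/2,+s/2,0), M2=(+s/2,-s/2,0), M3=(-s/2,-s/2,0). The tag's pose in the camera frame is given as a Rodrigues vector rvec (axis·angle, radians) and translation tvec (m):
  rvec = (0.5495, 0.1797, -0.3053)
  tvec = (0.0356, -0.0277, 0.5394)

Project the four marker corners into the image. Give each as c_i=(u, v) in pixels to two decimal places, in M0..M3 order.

Intrinsics K: fx=582.7, fy=560.9, cx=311.3, cy=232.2
Marker side s = 0.132 m; corners in marker frame (Z=0):
  M0 = (-0.0660, +0.0660, 0)
  M1 = (+0.0660, +0.0660, 0)
  M2 = (+0.0660, -0.0660, 0)
  M3 = (-0.0660, -0.0660, 0)
rvec = (0.5495, 0.1797, -0.3053), |rvec| = θ = 0.65380 rad = 37.460°
Rodrigues: sinθ=0.60820, 1−cosθ=0.20622; R = I + sinθ·[k]× + (1−cosθ)·[k]×²:
    [+0.93945 +0.33165 +0.08623]
    [-0.23637 +0.80936 -0.53765]
    [-0.24810 +0.48471 +0.83875]
t = (0.0356, -0.0277, 0.5394) m
M0: Pc = R·M0+t = (-0.00452, +0.04132, +0.58777); u = 582.7·(-0.00452)/0.58777 + 311.3 = 306.8238, v = 560.9·(+0.04132)/0.58777 + 232.2 = 271.6296
M1: Pc = R·M1+t = (+0.11949, +0.01012, +0.55502); u = 582.7·(+0.11949)/0.55502 + 311.3 = 436.7530, v = 560.9·(+0.01012)/0.55502 + 232.2 = 242.4245
M2: Pc = R·M2+t = (+0.07572, -0.09672, +0.49103); u = 582.7·(+0.07572)/0.49103 + 311.3 = 401.1496, v = 560.9·(-0.09672)/0.49103 + 232.2 = 121.7204
M3: Pc = R·M3+t = (-0.04829, -0.06552, +0.52378); u = 582.7·(-0.04829)/0.52378 + 311.3 = 257.5752, v = 560.9·(-0.06552)/0.52378 + 232.2 = 162.0401

c0=(306.82, 271.63) c1=(436.75, 242.42) c2=(401.15, 121.72) c3=(257.58, 162.04)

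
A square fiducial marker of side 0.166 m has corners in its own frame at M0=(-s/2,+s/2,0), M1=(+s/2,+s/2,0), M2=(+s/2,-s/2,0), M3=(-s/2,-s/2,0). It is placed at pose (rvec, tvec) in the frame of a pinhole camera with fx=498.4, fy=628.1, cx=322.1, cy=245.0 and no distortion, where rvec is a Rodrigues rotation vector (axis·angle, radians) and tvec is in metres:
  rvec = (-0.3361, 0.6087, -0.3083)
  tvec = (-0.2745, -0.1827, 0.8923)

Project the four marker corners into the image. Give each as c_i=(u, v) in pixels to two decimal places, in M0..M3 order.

Intrinsics K: fx=498.4, fy=628.1, cx=322.1, cy=245.0
Marker side s = 0.166 m; corners in marker frame (Z=0):
  M0 = (-0.0830, +0.0830, 0)
  M1 = (+0.0830, +0.0830, 0)
  M2 = (+0.0830, -0.0830, 0)
  M3 = (-0.0830, -0.0830, 0)
rvec = (-0.3361, 0.6087, -0.3083), |rvec| = θ = 0.76061 rad = 43.580°
Rodrigues: sinθ=0.68936, 1−cosθ=0.27558; R = I + sinθ·[k]× + (1−cosθ)·[k]×²:
    [+0.77823 +0.18197 +0.60104]
    [-0.37688 +0.90091 +0.21522]
    [-0.50232 -0.39401 +0.76969]
t = (-0.2745, -0.1827, 0.8923) m
M0: Pc = R·M0+t = (-0.32399, -0.07664, +0.90129); u = 498.4·(-0.32399)/0.90129 + 322.1 = 142.9386, v = 628.1·(-0.07664)/0.90129 + 245.0 = 191.5879
M1: Pc = R·M1+t = (-0.19480, -0.13920, +0.81790); u = 498.4·(-0.19480)/0.81790 + 322.1 = 203.3938, v = 628.1·(-0.13920)/0.81790 + 245.0 = 138.0992
M2: Pc = R·M2+t = (-0.22501, -0.28876, +0.88331); u = 498.4·(-0.22501)/0.88331 + 322.1 = 195.1398, v = 628.1·(-0.28876)/0.88331 + 245.0 = 39.6724
M3: Pc = R·M3+t = (-0.35420, -0.22620, +0.96670); u = 498.4·(-0.35420)/0.96670 + 322.1 = 139.4869, v = 628.1·(-0.22620)/0.96670 + 245.0 = 98.0323

c0=(142.94, 191.59) c1=(203.39, 138.10) c2=(195.14, 39.67) c3=(139.49, 98.03)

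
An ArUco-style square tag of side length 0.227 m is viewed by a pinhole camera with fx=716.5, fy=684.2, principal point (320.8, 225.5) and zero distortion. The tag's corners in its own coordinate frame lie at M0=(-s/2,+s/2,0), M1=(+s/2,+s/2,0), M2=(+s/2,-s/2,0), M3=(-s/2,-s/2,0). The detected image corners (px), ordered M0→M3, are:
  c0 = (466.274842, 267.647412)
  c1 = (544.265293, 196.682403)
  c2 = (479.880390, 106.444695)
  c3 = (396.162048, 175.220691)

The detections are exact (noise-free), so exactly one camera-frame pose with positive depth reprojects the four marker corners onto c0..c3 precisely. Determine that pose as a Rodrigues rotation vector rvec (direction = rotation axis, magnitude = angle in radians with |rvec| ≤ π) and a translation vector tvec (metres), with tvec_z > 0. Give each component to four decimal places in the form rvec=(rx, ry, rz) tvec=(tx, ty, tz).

rvec=(0.0830, -0.3420, -0.6716) tvec=(0.2865, -0.0771, 1.3477)

Intrinsics K: fx=716.5, fy=684.2, cx=320.8, cy=225.5
Marker side s = 0.227 m; corners in marker frame (Z=0):
  M0 = (-0.1135, +0.1135, 0)
  M1 = (+0.1135, +0.1135, 0)
  M2 = (+0.1135, -0.1135, 0)
  M3 = (-0.1135, -0.1135, 0)
Detected image corners:
  c0 = (466.274842, 267.647412) px
  c1 = (544.265293, 196.682403) px
  c2 = (479.880390, 106.444695) px
  c3 = (396.162048, 175.220691) px
Planar DLT: solve 8×8 A·h = b for H (H[2,2]=1):
  H  [+455.24071 +360.59088 +473.13427]
  H  [-268.62892 +427.79014 +186.37477]
  H  [+0.21043 +0.13706 +1.00000]
B = K⁻¹H; ‖b₁‖=0.741986, ‖b₂‖=0.741986; λ = 2/(‖b₁‖+‖b₂‖) = 1.347734, sign → tz>0 ⇒ λ=+1.347734
r₁ = λ·B[:,0] = (+0.72933,-0.62262,+0.28361); r₂ = λ·B[:,1] = (+0.59557,+0.78178,+0.18471)
r₃ = r₁×r₂ = (-0.33673,+0.03419,+0.94098); SVD([r₁ r₂ r₃]) → R = UVᵀ:
  R  [+0.72933 +0.59557 -0.33673]
  R  [-0.62262 +0.78178 +0.03419]
  R  [+0.28361 +0.18471 +0.94098]
t = (+0.28654, -0.07707, +1.34773) m
tr R = 2.452087; θ = arccos((tr R − 1)/2) = 0.758246 rad = 43.444°
axis k = ((R−Rᵀ)₃₂, (R−Rᵀ)₁₃, (R−Rᵀ)₂₁) / (2 sinθ) = (+0.109448, -0.451055, -0.885760)
rvec = θ·k = (+0.082989, -0.342010, -0.671624)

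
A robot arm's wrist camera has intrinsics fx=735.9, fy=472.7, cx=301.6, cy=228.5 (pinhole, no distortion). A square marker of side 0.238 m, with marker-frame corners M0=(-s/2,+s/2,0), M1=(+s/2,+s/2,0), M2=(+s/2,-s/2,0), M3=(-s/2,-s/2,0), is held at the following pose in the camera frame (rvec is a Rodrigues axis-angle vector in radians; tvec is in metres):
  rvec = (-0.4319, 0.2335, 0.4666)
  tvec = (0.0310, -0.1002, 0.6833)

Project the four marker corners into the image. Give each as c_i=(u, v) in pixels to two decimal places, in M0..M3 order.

c0=(161.23, 193.74) c1=(395.62, 260.75) c2=(506.69, 125.04) c3=(286.86, 78.57)

Intrinsics K: fx=735.9, fy=472.7, cx=301.6, cy=228.5
Marker side s = 0.238 m; corners in marker frame (Z=0):
  M0 = (-0.1190, +0.1190, 0)
  M1 = (+0.1190, +0.1190, 0)
  M2 = (+0.1190, -0.1190, 0)
  M3 = (-0.1190, -0.1190, 0)
rvec = (-0.4319, 0.2335, 0.4666), |rvec| = θ = 0.67733 rad = 38.808°
Rodrigues: sinθ=0.62671, 1−cosθ=0.22075; R = I + sinθ·[k]× + (1−cosθ)·[k]×²:
    [+0.86901 -0.48026 +0.11908]
    [+0.38321 +0.80548 +0.45205]
    [-0.31302 -0.34720 +0.88401]
t = (0.0310, -0.1002, 0.6833) m
M0: Pc = R·M0+t = (-0.12956, -0.04995, +0.67923); u = 735.9·(-0.12956)/0.67923 + 301.6 = 161.2283, v = 472.7·(-0.04995)/0.67923 + 228.5 = 193.7389
M1: Pc = R·M1+t = (+0.07726, +0.04125, +0.60473); u = 735.9·(+0.07726)/0.60473 + 301.6 = 395.6189, v = 472.7·(+0.04125)/0.60473 + 228.5 = 260.7470
M2: Pc = R·M2+t = (+0.19156, -0.15045, +0.68737); u = 735.9·(+0.19156)/0.68737 + 301.6 = 506.6879, v = 472.7·(-0.15045)/0.68737 + 228.5 = 125.0354
M3: Pc = R·M3+t = (-0.01526, -0.24165, +0.76187); u = 735.9·(-0.01526)/0.76187 + 301.6 = 286.8591, v = 472.7·(-0.24165)/0.76187 + 228.5 = 78.5657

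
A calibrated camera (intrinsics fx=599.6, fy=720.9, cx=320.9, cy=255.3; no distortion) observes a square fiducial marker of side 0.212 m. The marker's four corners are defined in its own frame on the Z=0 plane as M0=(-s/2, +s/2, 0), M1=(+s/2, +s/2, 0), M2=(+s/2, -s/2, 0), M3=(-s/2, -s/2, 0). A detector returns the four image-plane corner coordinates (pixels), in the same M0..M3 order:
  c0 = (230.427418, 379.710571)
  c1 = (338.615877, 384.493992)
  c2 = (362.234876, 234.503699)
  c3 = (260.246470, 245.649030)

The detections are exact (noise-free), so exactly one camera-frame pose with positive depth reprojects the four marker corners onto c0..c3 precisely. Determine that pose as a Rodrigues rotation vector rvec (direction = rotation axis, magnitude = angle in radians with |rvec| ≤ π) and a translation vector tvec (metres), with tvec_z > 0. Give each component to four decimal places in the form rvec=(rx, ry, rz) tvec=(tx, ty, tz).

Intrinsics K: fx=599.6, fy=720.9, cx=320.9, cy=255.3
Marker side s = 0.212 m; corners in marker frame (Z=0):
  M0 = (-0.1060, +0.1060, 0)
  M1 = (+0.1060, +0.1060, 0)
  M2 = (+0.1060, -0.1060, 0)
  M3 = (-0.1060, -0.1060, 0)
Detected image corners:
  c0 = (230.427418, 379.710571) px
  c1 = (338.615877, 384.493992) px
  c2 = (362.234876, 234.503699) px
  c3 = (260.246470, 245.649030) px
Planar DLT: solve 8×8 A·h = b for H (H[2,2]=1):
  H  [+334.69947 -250.53750 +295.47077]
  H  [-184.12524 +538.63634 +308.05497]
  H  [-0.53833 -0.41517 +1.00000]
B = K⁻¹H; ‖b₁‖=1.005103, ‖b₂‖=1.005103; λ = 2/(‖b₁‖+‖b₂‖) = 0.994923, sign → tz>0 ⇒ λ=+0.994923
r₁ = λ·B[:,0] = (+0.84201,-0.06444,-0.53559); r₂ = λ·B[:,1] = (-0.19466,+0.88966,-0.41306)
r₃ = r₁×r₂ = (+0.50311,+0.45206,+0.73656); SVD([r₁ r₂ r₃]) → R = UVᵀ:
  R  [+0.84201 -0.19466 +0.50311]
  R  [-0.06444 +0.88966 +0.45206]
  R  [-0.53559 -0.41306 +0.73656]
t = (-0.04219, +0.07281, +0.99492) m
tr R = 2.468235; θ = arccos((tr R − 1)/2) = 0.746430 rad = 42.767°
axis k = ((R−Rᵀ)₃₂, (R−Rᵀ)₁₃, (R−Rᵀ)₂₁) / (2 sinθ) = (-0.637029, +0.764853, +0.095886)
rvec = θ·k = (-0.475497, +0.570909, +0.071572)

rvec=(-0.4755, 0.5709, 0.0716) tvec=(-0.0422, 0.0728, 0.9949)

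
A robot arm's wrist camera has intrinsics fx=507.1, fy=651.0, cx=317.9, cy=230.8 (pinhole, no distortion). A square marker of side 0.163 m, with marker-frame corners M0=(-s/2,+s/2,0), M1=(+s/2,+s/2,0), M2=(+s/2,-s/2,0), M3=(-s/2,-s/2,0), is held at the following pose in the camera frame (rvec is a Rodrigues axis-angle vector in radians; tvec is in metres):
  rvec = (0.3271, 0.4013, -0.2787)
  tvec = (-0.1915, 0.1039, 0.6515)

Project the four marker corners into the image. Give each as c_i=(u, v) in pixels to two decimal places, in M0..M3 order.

c0=(147.89, 409.81) c1=(244.09, 396.02) c2=(193.68, 245.52) c3=(96.71, 275.76)

Intrinsics K: fx=507.1, fy=651.0, cx=317.9, cy=230.8
Marker side s = 0.163 m; corners in marker frame (Z=0):
  M0 = (-0.0815, +0.0815, 0)
  M1 = (+0.0815, +0.0815, 0)
  M2 = (+0.0815, -0.0815, 0)
  M3 = (-0.0815, -0.0815, 0)
rvec = (0.3271, 0.4013, -0.2787), |rvec| = θ = 0.58797 rad = 33.688°
Rodrigues: sinθ=0.55467, 1−cosθ=0.16793; R = I + sinθ·[k]× + (1−cosθ)·[k]×²:
    [+0.88404 +0.32668 +0.33429]
    [-0.19915 +0.91030 -0.36290]
    [-0.42286 +0.25425 +0.86980]
t = (-0.1915, 0.1039, 0.6515) m
M0: Pc = R·M0+t = (-0.23692, +0.19432, +0.70668); u = 507.1·(-0.23692)/0.70668 + 317.9 = 147.8882, v = 651.0·(+0.19432)/0.70668 + 230.8 = 409.8084
M1: Pc = R·M1+t = (-0.09283, +0.16186, +0.63776); u = 507.1·(-0.09283)/0.63776 + 317.9 = 244.0913, v = 651.0·(+0.16186)/0.63776 + 230.8 = 396.0187
M2: Pc = R·M2+t = (-0.14608, +0.01348, +0.59632); u = 507.1·(-0.14608)/0.59632 + 317.9 = 193.6795, v = 651.0·(+0.01348)/0.59632 + 230.8 = 245.5160
M3: Pc = R·M3+t = (-0.29017, +0.04594, +0.66524); u = 507.1·(-0.29017)/0.66524 + 317.9 = 96.7065, v = 651.0·(+0.04594)/0.66524 + 230.8 = 275.7584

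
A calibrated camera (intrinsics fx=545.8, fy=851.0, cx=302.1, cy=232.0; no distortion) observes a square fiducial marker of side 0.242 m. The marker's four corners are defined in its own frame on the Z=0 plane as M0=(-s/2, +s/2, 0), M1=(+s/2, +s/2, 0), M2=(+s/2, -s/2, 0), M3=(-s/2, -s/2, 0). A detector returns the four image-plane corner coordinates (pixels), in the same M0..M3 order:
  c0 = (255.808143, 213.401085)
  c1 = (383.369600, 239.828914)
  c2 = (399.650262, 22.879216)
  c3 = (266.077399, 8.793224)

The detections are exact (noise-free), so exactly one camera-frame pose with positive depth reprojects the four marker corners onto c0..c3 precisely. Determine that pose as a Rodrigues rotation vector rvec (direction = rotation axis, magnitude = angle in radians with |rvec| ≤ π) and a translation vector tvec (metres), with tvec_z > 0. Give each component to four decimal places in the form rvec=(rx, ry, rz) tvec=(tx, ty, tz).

rvec=(0.1488, 0.2659, 0.1124) tvec=(0.0395, -0.1257, 0.9816)

Intrinsics K: fx=545.8, fy=851.0, cx=302.1, cy=232.0
Marker side s = 0.242 m; corners in marker frame (Z=0):
  M0 = (-0.1210, +0.1210, 0)
  M1 = (+0.1210, +0.1210, 0)
  M2 = (+0.1210, -0.1210, 0)
  M3 = (-0.1210, -0.1210, 0)
Detected image corners:
  c0 = (255.808143, 213.401085) px
  c1 = (383.369600, 239.828914) px
  c2 = (399.650262, 22.879216) px
  c3 = (266.077399, 8.793224) px
Planar DLT: solve 8×8 A·h = b for H (H[2,2]=1):
  H  [+455.21132 -0.95114 +324.05877]
  H  [+52.96984 +890.07830 +123.00172]
  H  [-0.25772 +0.16405 +1.00000]
B = K⁻¹H; ‖b₁‖=1.018760, ‖b₂‖=1.018760; λ = 2/(‖b₁‖+‖b₂‖) = 0.981585, sign → tz>0 ⇒ λ=+0.981585
r₁ = λ·B[:,0] = (+0.95869,+0.13006,-0.25298); r₂ = λ·B[:,1] = (-0.09084,+0.98276,+0.16103)
r₃ = r₁×r₂ = (+0.26956,-0.13139,+0.95398); SVD([r₁ r₂ r₃]) → R = UVᵀ:
  R  [+0.95869 -0.09084 +0.26956]
  R  [+0.13006 +0.98276 -0.13139]
  R  [-0.25298 +0.16103 +0.95398]
t = (+0.03949, -0.12572, +0.98159) m
tr R = 2.895428; θ = arccos((tr R − 1)/2) = 0.324802 rad = 18.610°
axis k = ((R−Rᵀ)₃₂, (R−Rᵀ)₁₃, (R−Rᵀ)₂₁) / (2 sinθ) = (+0.458168, +0.818711, +0.346113)
rvec = θ·k = (+0.148814, +0.265919, +0.112418)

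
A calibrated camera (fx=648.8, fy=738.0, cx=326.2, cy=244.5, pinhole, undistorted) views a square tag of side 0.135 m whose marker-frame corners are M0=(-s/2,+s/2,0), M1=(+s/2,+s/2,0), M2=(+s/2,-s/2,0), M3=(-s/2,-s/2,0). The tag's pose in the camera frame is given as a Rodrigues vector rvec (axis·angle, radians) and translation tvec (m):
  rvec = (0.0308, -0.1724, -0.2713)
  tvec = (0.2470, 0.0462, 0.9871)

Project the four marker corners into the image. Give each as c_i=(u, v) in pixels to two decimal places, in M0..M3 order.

Intrinsics K: fx=648.8, fy=738.0, cx=326.2, cy=244.5
Marker side s = 0.135 m; corners in marker frame (Z=0):
  M0 = (-0.0675, +0.0675, 0)
  M1 = (+0.0675, +0.0675, 0)
  M2 = (+0.0675, -0.0675, 0)
  M3 = (-0.0675, -0.0675, 0)
rvec = (0.0308, -0.1724, -0.2713), |rvec| = θ = 0.32291 rad = 18.502°
Rodrigues: sinθ=0.31733, 1−cosθ=0.05169; R = I + sinθ·[k]× + (1−cosθ)·[k]×²:
    [+0.94878 +0.26398 -0.17356]
    [-0.26924 +0.96305 -0.00708]
    [+0.16528 +0.05345 +0.98480]
t = (0.2470, 0.0462, 0.9871) m
M0: Pc = R·M0+t = (+0.20078, +0.12938, +0.97955); u = 648.8·(+0.20078)/0.97955 + 326.2 = 459.1824, v = 738.0·(+0.12938)/0.97955 + 244.5 = 341.9752
M1: Pc = R·M1+t = (+0.32886, +0.09303, +1.00186); u = 648.8·(+0.32886)/1.00186 + 326.2 = 539.1683, v = 738.0·(+0.09303)/1.00186 + 244.5 = 313.0297
M2: Pc = R·M2+t = (+0.29322, -0.03698, +0.99465); u = 648.8·(+0.29322)/0.99465 + 326.2 = 517.4676, v = 738.0·(-0.03698)/0.99465 + 244.5 = 217.0623
M3: Pc = R·M3+t = (+0.16514, -0.00063, +0.97234); u = 648.8·(+0.16514)/0.97234 + 326.2 = 436.3902, v = 738.0·(-0.00063)/0.97234 + 244.5 = 244.0204

c0=(459.18, 341.98) c1=(539.17, 313.03) c2=(517.47, 217.06) c3=(436.39, 244.02)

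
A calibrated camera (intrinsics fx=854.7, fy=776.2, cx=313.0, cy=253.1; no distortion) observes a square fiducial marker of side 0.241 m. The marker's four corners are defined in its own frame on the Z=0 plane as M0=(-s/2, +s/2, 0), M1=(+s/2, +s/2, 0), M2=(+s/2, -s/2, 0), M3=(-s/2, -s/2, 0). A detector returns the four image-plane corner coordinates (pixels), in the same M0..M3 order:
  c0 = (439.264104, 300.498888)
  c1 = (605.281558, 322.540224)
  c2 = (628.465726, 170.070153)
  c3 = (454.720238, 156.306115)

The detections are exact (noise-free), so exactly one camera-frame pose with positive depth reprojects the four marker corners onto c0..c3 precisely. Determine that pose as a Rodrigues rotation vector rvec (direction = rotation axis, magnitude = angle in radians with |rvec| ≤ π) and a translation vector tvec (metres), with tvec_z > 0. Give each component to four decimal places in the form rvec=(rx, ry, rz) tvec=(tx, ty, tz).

Intrinsics K: fx=854.7, fy=776.2, cx=313.0, cy=253.1
Marker side s = 0.241 m; corners in marker frame (Z=0):
  M0 = (-0.1205, +0.1205, 0)
  M1 = (+0.1205, +0.1205, 0)
  M2 = (+0.1205, -0.1205, 0)
  M3 = (-0.1205, -0.1205, 0)
Detected image corners:
  c0 = (439.264104, 300.498888) px
  c1 = (605.281558, 322.540224) px
  c2 = (628.465726, 170.070153) px
  c3 = (454.720238, 156.306115) px
Planar DLT: solve 8×8 A·h = b for H (H[2,2]=1):
  H  [+571.13890 +5.54750 +529.17850]
  H  [+15.06808 +652.99413 +238.51516]
  H  [-0.25088 +0.16023 +1.00000]
B = K⁻¹H; ‖b₁‖=0.806818, ‖b₂‖=0.806818; λ = 2/(‖b₁‖+‖b₂‖) = 1.239437, sign → tz>0 ⇒ λ=+1.239437
r₁ = λ·B[:,0] = (+0.94211,+0.12546,-0.31096); r₂ = λ·B[:,1] = (-0.06468,+0.97795,+0.19859)
r₃ = r₁×r₂ = (+0.32901,-0.16698,+0.92945); SVD([r₁ r₂ r₃]) → R = UVᵀ:
  R  [+0.94211 -0.06468 +0.32901]
  R  [+0.12546 +0.97795 -0.16698]
  R  [-0.31096 +0.19859 +0.92945]
t = (+0.31349, -0.02329, +1.23944) m
tr R = 2.849499; θ = arccos((tr R − 1)/2) = 0.390419 rad = 22.369°
axis k = ((R−Rᵀ)₃₂, (R−Rᵀ)₁₃, (R−Rᵀ)₂₁) / (2 sinθ) = (+0.480285, +0.840789, +0.249801)
rvec = θ·k = (+0.187512, +0.328260, +0.097527)

rvec=(0.1875, 0.3283, 0.0975) tvec=(0.3135, -0.0233, 1.2394)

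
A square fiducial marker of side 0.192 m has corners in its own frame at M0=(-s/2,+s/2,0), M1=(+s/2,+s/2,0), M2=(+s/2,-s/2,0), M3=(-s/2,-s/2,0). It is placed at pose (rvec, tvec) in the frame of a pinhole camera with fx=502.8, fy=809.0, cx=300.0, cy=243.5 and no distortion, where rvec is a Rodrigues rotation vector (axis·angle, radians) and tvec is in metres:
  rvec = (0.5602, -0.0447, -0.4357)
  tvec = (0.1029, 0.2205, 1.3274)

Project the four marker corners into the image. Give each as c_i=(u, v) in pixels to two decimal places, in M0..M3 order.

c0=(319.23, 437.94) c1=(383.40, 393.32) c2=(360.52, 312.39) c3=(291.58, 361.42)

Intrinsics K: fx=502.8, fy=809.0, cx=300.0, cy=243.5
Marker side s = 0.192 m; corners in marker frame (Z=0):
  M0 = (-0.0960, +0.0960, 0)
  M1 = (+0.0960, +0.0960, 0)
  M2 = (+0.0960, -0.0960, 0)
  M3 = (-0.0960, -0.0960, 0)
rvec = (0.5602, -0.0447, -0.4357), |rvec| = θ = 0.71110 rad = 40.743°
Rodrigues: sinθ=0.65266, 1−cosθ=0.24235; R = I + sinθ·[k]× + (1−cosθ)·[k]×²:
    [+0.90806 +0.38790 -0.15801]
    [-0.41190 +0.75861 -0.50483]
    [-0.07596 +0.52350 +0.84863]
t = (0.1029, 0.2205, 1.3274) m
M0: Pc = R·M0+t = (+0.05296, +0.33287, +1.38495); u = 502.8·(+0.05296)/1.38495 + 300.0 = 319.2286, v = 809.0·(+0.33287)/1.38495 + 243.5 = 437.9409
M1: Pc = R·M1+t = (+0.22731, +0.25378, +1.37036); u = 502.8·(+0.22731)/1.37036 + 300.0 = 383.4028, v = 809.0·(+0.25378)/1.37036 + 243.5 = 393.3222
M2: Pc = R·M2+t = (+0.15284, +0.10813, +1.26985); u = 502.8·(+0.15284)/1.26985 + 300.0 = 360.5155, v = 809.0·(+0.10813)/1.26985 + 243.5 = 312.3887
M3: Pc = R·M3+t = (-0.02151, +0.18722, +1.28444); u = 502.8·(-0.02151)/1.28444 + 300.0 = 291.5791, v = 809.0·(+0.18722)/1.28444 + 243.5 = 361.4179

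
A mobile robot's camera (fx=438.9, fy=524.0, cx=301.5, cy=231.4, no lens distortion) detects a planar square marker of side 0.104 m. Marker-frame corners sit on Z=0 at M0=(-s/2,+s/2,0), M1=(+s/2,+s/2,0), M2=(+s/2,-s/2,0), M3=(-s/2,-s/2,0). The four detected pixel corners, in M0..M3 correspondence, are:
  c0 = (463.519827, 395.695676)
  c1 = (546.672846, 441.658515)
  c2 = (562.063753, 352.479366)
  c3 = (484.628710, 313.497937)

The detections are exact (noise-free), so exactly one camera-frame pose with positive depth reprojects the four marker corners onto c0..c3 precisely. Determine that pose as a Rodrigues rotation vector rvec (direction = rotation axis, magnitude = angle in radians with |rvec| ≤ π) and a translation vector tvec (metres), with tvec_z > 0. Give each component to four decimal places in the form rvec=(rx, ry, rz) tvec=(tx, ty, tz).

Intrinsics K: fx=438.9, fy=524.0, cx=301.5, cy=231.4
Marker side s = 0.104 m; corners in marker frame (Z=0):
  M0 = (-0.0520, +0.0520, 0)
  M1 = (+0.0520, +0.0520, 0)
  M2 = (+0.0520, -0.0520, 0)
  M3 = (-0.0520, -0.0520, 0)
Detected image corners:
  c0 = (463.519827, 395.695676) px
  c1 = (546.672846, 441.658515) px
  c2 = (562.063753, 352.479366) px
  c3 = (484.628710, 313.497937) px
Planar DLT: solve 8×8 A·h = b for H (H[2,2]=1):
  H  [+565.74734 -574.79816 +513.75614]
  H  [+257.05480 +531.79486 +373.66460]
  H  [-0.39905 -0.77544 +1.00000]
B = K⁻¹H; ‖b₁‖=1.745639, ‖b₂‖=1.745639; λ = 2/(‖b₁‖+‖b₂‖) = 0.572856, sign → tz>0 ⇒ λ=+0.572856
r₁ = λ·B[:,0] = (+0.89545,+0.38197,-0.22860); r₂ = λ·B[:,1] = (-0.44508,+0.77754,-0.44422)
r₃ = r₁×r₂ = (+0.00807,+0.49952,+0.86626); SVD([r₁ r₂ r₃]) → R = UVᵀ:
  R  [+0.89545 -0.44508 +0.00807]
  R  [+0.38197 +0.77754 +0.49952]
  R  [-0.22860 -0.44422 +0.86626]
t = (+0.27704, +0.15553, +0.57286) m
tr R = 2.539264; θ = arccos((tr R − 1)/2) = 0.692532 rad = 39.679°
axis k = ((R−Rᵀ)₃₂, (R−Rᵀ)₁₃, (R−Rᵀ)₂₁) / (2 sinθ) = (-0.739040, +0.185336, +0.647665)
rvec = θ·k = (-0.511809, +0.128351, +0.448529)

rvec=(-0.5118, 0.1284, 0.4485) tvec=(0.2770, 0.1555, 0.5729)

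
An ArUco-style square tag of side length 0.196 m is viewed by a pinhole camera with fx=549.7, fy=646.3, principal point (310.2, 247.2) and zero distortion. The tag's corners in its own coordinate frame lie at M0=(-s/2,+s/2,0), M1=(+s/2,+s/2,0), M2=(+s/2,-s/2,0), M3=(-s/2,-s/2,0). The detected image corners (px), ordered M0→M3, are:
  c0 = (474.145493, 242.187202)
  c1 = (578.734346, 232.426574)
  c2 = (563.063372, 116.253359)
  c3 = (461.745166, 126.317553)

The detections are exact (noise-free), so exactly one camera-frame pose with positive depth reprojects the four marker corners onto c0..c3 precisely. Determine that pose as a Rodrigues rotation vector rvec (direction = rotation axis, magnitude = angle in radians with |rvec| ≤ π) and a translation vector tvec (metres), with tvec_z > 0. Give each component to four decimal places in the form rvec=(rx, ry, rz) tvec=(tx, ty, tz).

rvec=(-0.1666, 0.0350, -0.0771) tvec=(0.4008, -0.1122, 1.0543)

Intrinsics K: fx=549.7, fy=646.3, cx=310.2, cy=247.2
Marker side s = 0.196 m; corners in marker frame (Z=0):
  M0 = (-0.0980, +0.0980, 0)
  M1 = (+0.0980, +0.0980, 0)
  M2 = (+0.0980, -0.0980, 0)
  M3 = (-0.0980, -0.0980, 0)
Detected image corners:
  c0 = (474.145493, 242.187202) px
  c1 = (578.734346, 232.426574) px
  c2 = (563.063372, 116.253359) px
  c3 = (461.745166, 126.317553) px
Planar DLT: solve 8×8 A·h = b for H (H[2,2]=1):
  H  [+511.17950 -10.69708 +519.17752]
  H  [-55.40572 +563.54039 +178.40862]
  H  [-0.02688 -0.15842 +1.00000]
B = K⁻¹H; ‖b₁‖=0.948483, ‖b₂‖=0.948483; λ = 2/(‖b₁‖+‖b₂‖) = 1.054315, sign → tz>0 ⇒ λ=+1.054315
r₁ = λ·B[:,0] = (+0.99643,-0.07954,-0.02834); r₂ = λ·B[:,1] = (+0.07374,+0.98319,-0.16702)
r₃ = r₁×r₂ = (+0.04115,+0.16434,+0.98555); SVD([r₁ r₂ r₃]) → R = UVᵀ:
  R  [+0.99643 +0.07374 +0.04115]
  R  [-0.07954 +0.98319 +0.16434]
  R  [-0.02834 -0.16702 +0.98555]
t = (+0.40082, -0.11222, +1.05432) m
tr R = 2.965166; θ = arccos((tr R − 1)/2) = 0.186910 rad = 10.709°
axis k = ((R−Rᵀ)₃₂, (R−Rᵀ)₁₃, (R−Rᵀ)₂₁) / (2 sinθ) = (-0.891591, +0.186998, -0.412428)
rvec = θ·k = (-0.166647, +0.034952, -0.077087)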